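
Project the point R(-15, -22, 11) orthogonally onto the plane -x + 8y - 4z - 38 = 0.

(-18, 2, -1)

n = (-1, 8, -4), |n|² = 81, and n·R − 38 = -243.
t = -243/81 = -3, so the foot is R − t·n = (-15, -22, 11) − (-3)·(-1, 8, -4) = (-18, 2, -1).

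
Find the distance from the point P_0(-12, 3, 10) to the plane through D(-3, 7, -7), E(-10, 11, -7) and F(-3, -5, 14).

DE = (-7, 4, 0) and DF = (0, -12, 21), so a normal is n = DE × DF = (84, 147, 84).
Then n·(-12, 3, 10) - 189 = 84.
|n| = √(7056 + 21609 + 7056) = 189, so the distance is |84|/189 = 4/9.

4/9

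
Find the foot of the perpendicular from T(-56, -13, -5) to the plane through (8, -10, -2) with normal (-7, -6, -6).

n = (-7, -6, -6), |n|² = 121, and n·T − 16 = 484.
t = 484/121 = 4, so the foot is T − t·n = (-56, -13, -5) − 4·(-7, -6, -6) = (-28, 11, 19).

(-28, 11, 19)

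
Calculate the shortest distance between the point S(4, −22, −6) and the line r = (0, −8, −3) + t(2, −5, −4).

√41

Direction vector d = (2, −5, −4).
AP = (4, −14, −3), and AP × d = (41, 10, 8).
|AP × d|² = 1845 and |d|² = 45, so the distance is √(1845/45) = √41.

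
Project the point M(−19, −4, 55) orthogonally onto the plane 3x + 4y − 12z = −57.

The perpendicular from M has direction n = (3, 4, −12): r = (−19, −4, 55) + λ(3, 4, −12).
Substitute into the plane: n·(M + λn) = -57 gives -733 + 169λ = -57, so λ = 4.
Foot = (−19, −4, 55) + 4·(3, 4, −12) = (−7, 12, 7).

(-7, 12, 7)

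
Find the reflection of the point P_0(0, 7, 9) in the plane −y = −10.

(0, 13, 9)

With n = (0, −1, 0), the signed offset is (n·P_0 − (-10))/|n|² = 3/1 = 3.
P_0' = P_0 − 2t·n = (0, 7, 9) − 6·(0, −1, 0) = (0, 13, 9).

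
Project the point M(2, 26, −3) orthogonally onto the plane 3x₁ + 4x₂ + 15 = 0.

The perpendicular from M has direction n = (3, 4, 0): r = (2, 26, −3) + λ(3, 4, 0).
Substitute into the plane: n·(M + λn) = -15 gives 110 + 25λ = -15, so λ = -5.
Foot = (2, 26, −3) + (-5)·(3, 4, 0) = (−13, 6, −3).

(-13, 6, -3)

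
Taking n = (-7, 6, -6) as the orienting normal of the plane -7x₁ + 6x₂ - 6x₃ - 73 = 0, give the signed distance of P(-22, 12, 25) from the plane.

n·P − 73 = 3.
|n| = 11, so the signed distance is 3/11.

3/11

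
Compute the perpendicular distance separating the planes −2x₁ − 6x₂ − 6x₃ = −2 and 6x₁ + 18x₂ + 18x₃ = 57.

Divide the second equation by -3 to match normals: −2x₁ − 6x₂ − 6x₃ = -19.
With common normal n = (−2, −6, −6) (|n| = 2√19), the distance is |(-2) − (-19)|/|n| = 17/(2√19).

17/(2√19)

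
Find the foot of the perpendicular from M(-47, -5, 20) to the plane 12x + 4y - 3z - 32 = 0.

The perpendicular from M has direction n = (12, 4, -3): r = (-47, -5, 20) + μ(12, 4, -3).
Substitute into the plane: n·(M + μn) = 32 gives -644 + 169μ = 32, so μ = 4.
Foot = (-47, -5, 20) + 4·(12, 4, -3) = (1, 11, 8).

(1, 11, 8)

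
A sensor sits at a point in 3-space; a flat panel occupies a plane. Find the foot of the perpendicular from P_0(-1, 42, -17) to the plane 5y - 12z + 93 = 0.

(-1, 27, 19)

n = (0, 5, -12), |n|² = 169, and n·P_0 − (-93) = 507.
t = 507/169 = 3, so the foot is P_0 − t·n = (-1, 42, -17) − 3·(0, 5, -12) = (-1, 27, 19).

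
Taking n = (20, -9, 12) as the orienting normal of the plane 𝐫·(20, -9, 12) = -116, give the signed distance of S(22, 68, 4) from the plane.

-8/25

n·S − (-116) = -8.
|n| = 25, so the signed distance is -8/25.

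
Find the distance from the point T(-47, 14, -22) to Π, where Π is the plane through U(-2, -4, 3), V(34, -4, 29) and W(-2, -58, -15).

UV = (36, 0, 26) and UW = (0, -54, -18), so a normal is n = UV × UW = (1404, 648, -1944).
d = |1404·(-47) + 648·14 + (-1944)·(-22) − (-11232)| / √(1971216 + 419904 + 3779136) = |-2916| / 2484 = 27/23.

27/23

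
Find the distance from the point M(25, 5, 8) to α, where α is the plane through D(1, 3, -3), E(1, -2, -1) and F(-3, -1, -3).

11/√33

DE = (0, -5, 2) and DF = (-4, -4, 0), so a normal is n = DE × DF = (8, -8, -20).
n = (8, -8, -20); n·P − 44 = -44; |n| = 4√33; distance = 44/(4√33) = √33/3.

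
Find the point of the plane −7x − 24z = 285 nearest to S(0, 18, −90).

(21, 18, -18)

The perpendicular from S has direction n = (−7, 0, −24): r = (0, 18, −90) + μ(−7, 0, −24).
Substitute into the plane: n·(S + μn) = 285 gives 2160 + 625μ = 285, so μ = -3.
Foot = (0, 18, −90) + (-3)·(−7, 0, −24) = (21, 18, −18).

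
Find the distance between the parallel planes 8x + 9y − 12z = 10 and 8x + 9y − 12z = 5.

5/17

Both planes have normal n = (8, 9, −12), |n| = 17. Any point on the first plane is at distance |5 − 10|/|n| = 5/17 from the second.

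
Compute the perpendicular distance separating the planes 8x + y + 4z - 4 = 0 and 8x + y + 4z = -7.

With common normal n = (8, 1, 4) (|n| = 9), the distance is |4 − (-7)|/|n| = 11/9.

11/9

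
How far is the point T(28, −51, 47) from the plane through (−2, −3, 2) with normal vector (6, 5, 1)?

15/√62

The plane has equation n·(r − (−2, −3, 2)) = 0, i.e. n·r = -25.
d = |6·28 + 5·(-51) + 1·47 − (-25)| / √(36 + 25 + 1) = |-15| / √62 = 15√62/62.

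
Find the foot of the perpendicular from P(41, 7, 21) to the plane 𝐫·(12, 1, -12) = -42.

(29, 6, 33)

n = (12, 1, -12), |n|² = 289, and n·P − (-42) = 289.
t = 289/289 = 1, so the foot is P − t·n = (41, 7, 21) − 1·(12, 1, -12) = (29, 6, 33).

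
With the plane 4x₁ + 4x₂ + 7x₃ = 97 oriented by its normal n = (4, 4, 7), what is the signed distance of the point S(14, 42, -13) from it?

n·S − 97 = 36.
|n| = 9, so the signed distance is 36/9 = 4.

4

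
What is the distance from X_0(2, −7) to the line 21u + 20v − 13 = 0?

111/29

The normal to the line is n = (21, 20) with |n| = 29.
|n·X_0 − 13| = |-98 − 13| = 111, so the distance is 111/29.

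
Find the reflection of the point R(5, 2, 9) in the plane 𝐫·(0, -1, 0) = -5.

(5, 8, 9)

n = (0, -1, 0), |n|² = 1, n·R − (-5) = 3, so t = 3/1 = 3.
Foot F = R − 3·n = (5, 5, 9); the reflection is 2F − R = (5, 8, 9).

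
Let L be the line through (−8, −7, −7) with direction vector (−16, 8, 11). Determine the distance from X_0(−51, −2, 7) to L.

3√34

Direction vector d = (−16, 8, 11).
AP = (−43, 5, 14), and AP × d = (−57, 249, −264).
|AP × d|² = 134946 and |d|² = 441, so the distance is √(134946/441) = √306 = 3√34.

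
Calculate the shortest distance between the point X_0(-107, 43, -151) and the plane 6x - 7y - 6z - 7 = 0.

Normal vector n = (6, -7, -6), and n·(-107, 43, -151) - 7 = -44.
|n| = √(36 + 49 + 36) = 11, so the distance is |-44|/11 = 4.

4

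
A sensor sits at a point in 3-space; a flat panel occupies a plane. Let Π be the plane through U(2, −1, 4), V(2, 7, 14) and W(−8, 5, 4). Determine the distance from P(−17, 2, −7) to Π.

√2/5

UV = (0, 8, 10) and UW = (−10, 6, 0), so a normal is n = UV × UW = (−60, −100, 80).
Then n·(−17, 2, −7) − 300 = −40.
|n| = √(3600 + 10000 + 6400) = 100√2, so the distance is |-40|/(100√2) = √2/5.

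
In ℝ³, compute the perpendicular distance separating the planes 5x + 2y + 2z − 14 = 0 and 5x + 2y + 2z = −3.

With common normal n = (5, 2, 2) (|n| = √33), the distance is |14 − (-3)|/|n| = 17/√33 = 17√33/33.

17√33/33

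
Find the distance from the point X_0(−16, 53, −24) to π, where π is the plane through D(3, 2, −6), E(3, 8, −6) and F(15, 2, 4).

DE = (0, 6, 0) and DF = (12, 0, 10), so a normal is n = DE × DF = (60, 0, −72).
Then n·(−16, 53, −24) − 612 = 156.
|n| = √(3600 + 0 + 5184) = 12√61, so the distance is |156|/(12√61) = 13/√61.

13√61/61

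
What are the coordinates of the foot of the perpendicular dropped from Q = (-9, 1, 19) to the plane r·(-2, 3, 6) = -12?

n = (-2, 3, 6), |n|² = 49, and n·Q − (-12) = 147.
t = 147/49 = 3, so the foot is Q − t·n = (-9, 1, 19) − 3·(-2, 3, 6) = (-3, -8, 1).

(-3, -8, 1)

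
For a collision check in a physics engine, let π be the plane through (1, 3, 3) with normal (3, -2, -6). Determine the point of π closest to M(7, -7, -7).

(1, -3, 5)

The perpendicular from M has direction n = (3, -2, -6): r = (7, -7, -7) + μ(3, -2, -6).
Substitute into the plane: n·(M + μn) = -21 gives 77 + 49μ = -21, so μ = -2.
Foot = (7, -7, -7) + (-2)·(3, -2, -6) = (1, -3, 5).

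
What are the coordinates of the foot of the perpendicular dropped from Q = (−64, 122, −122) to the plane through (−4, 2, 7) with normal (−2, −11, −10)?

n = (−2, −11, −10), |n|² = 225, and n·Q − (-84) = 90.
t = 90/225 = 2/5, so the foot is Q − t·n = (−64, 122, −122) − (2/5)·(−2, −11, −10) = (−316/5, 632/5, −118).

(-316/5, 632/5, -118)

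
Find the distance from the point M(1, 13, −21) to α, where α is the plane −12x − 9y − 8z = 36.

Normal vector n = (−12, −9, −8), and n·(1, 13, −21) − 36 = 3.
|n| = √(144 + 81 + 64) = 17, so the distance is |3|/17 = 3/17.

3/17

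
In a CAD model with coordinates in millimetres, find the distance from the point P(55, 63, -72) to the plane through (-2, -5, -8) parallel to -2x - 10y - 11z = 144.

6

Parallel planes share the normal n = (-2, -10, -11); since (-2, -5, -8) lies on the plane, its equation is -2x - 10y - 11z = 142.
Then n·(55, 63, -72) - 142 = -90.
|n| = √(4 + 100 + 121) = 15, so the distance is |-90|/15 = 6.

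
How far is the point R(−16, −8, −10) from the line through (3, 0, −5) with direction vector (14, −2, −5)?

15

Direction vector d = (14, −2, −5).
AP = (−19, −8, −5), and AP × d = (30, −165, 150).
|AP × d|² = 50625 and |d|² = 225, so the distance is √(50625/225) = √225 = 15.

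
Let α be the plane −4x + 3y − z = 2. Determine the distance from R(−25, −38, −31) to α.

n = (−4, 3, −1); n·P − 2 = 15; |n| = √26; distance = 15/√26 = 15√26/26.

15√26/26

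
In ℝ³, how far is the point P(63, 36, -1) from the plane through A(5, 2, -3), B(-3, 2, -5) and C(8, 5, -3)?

AB = (-8, 0, -2) and AC = (3, 3, 0), so a normal is n = AB × AC = (6, -6, -24).
Then n·(63, 36, -1) - 90 = 96.
|n| = √(36 + 36 + 576) = 18√2, so the distance is |96|/(18√2) = 8√2/3.

8√2/3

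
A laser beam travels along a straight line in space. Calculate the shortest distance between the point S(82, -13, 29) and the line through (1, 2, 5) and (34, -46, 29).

A direction vector is d = (33, -48, 24).
AP = (81, -15, 24), and AP × d = (792, -1152, -3393).
|AP × d|² = 13466817 and |d|² = 3969, so the distance is √(13466817/3969) = √3393 = 3√377.

3√377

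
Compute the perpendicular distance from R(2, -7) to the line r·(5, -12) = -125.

The normal to the line is n = (5, -12) with |n| = 13.
|n·R − (-125)| = |94 − (-125)| = 219, so the distance is 219/13.

219/13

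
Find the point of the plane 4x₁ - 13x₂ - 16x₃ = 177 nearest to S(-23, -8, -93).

The perpendicular from S has direction n = (4, -13, -16): r = (-23, -8, -93) + λ(4, -13, -16).
Substitute into the plane: n·(S + λn) = 177 gives 1500 + 441λ = 177, so λ = -3.
Foot = (-23, -8, -93) + (-3)·(4, -13, -16) = (-35, 31, -45).

(-35, 31, -45)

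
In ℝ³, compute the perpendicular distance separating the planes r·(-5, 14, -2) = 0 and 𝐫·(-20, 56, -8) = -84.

7/5

Divide the second equation by 4 to match normals: -5x₁ + 14x₂ - 2x₃ = -21.
Both planes have normal n = (-5, 14, -2), |n| = 15. Any point on the first plane is at distance |(-21) − 0|/|n| = 21/15 = 7/5 from the second.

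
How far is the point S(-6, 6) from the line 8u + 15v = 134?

d = |8·(-6) + 15·6 − 134| / √(64 + 225) = |-92|/17 = 92/17.

92/17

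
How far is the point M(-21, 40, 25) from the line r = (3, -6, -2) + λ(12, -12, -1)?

Direction vector d = (12, -12, -1).
AP = (-24, 46, 27), and AP × d = (278, 300, -264).
|AP × d|² = 236980 and |d|² = 289, so the distance is √(236980/289) = √820 = 2√205.

2√205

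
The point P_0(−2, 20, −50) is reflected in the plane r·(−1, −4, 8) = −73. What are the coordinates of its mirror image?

With n = (−1, −4, 8), the signed offset is (n·P_0 − (-73))/|n|² = -405/81 = -5.
P_0' = P_0 − 2t·n = (−2, 20, −50) − (-10)·(−1, −4, 8) = (−12, −20, 30).

(-12, -20, 30)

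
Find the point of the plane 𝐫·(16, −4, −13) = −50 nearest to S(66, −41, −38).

The perpendicular from S has direction n = (16, −4, −13): r = (66, −41, −38) + μ(16, −4, −13).
Substitute into the plane: n·(S + μn) = -50 gives 1714 + 441μ = -50, so μ = -4.
Foot = (66, −41, −38) + (-4)·(16, −4, −13) = (2, −25, 14).

(2, -25, 14)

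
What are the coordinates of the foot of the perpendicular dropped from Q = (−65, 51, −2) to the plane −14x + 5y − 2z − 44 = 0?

n = (−14, 5, −2), |n|² = 225, and n·Q − 44 = 1125.
t = 1125/225 = 5, so the foot is Q − t·n = (−65, 51, −2) − 5·(−14, 5, −2) = (5, 26, 8).

(5, 26, 8)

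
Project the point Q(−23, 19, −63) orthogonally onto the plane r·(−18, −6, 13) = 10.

(-41, 13, -50)

The perpendicular from Q has direction n = (−18, −6, 13): r = (−23, 19, −63) + μ(−18, −6, 13).
Substitute into the plane: n·(Q + μn) = 10 gives -519 + 529μ = 10, so μ = 1.
Foot = (−23, 19, −63) + 1·(−18, −6, 13) = (−41, 13, −50).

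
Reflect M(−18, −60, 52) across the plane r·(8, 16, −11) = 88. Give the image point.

With n = (8, 16, −11), the signed offset is (n·M − 88)/|n|² = -1764/441 = -4.
M' = M − 2t·n = (−18, −60, 52) − (-8)·(8, 16, −11) = (46, 68, −36).

(46, 68, -36)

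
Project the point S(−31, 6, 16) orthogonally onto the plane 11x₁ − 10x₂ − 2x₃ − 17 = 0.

n = (11, −10, −2), |n|² = 225, and n·S − 17 = -450.
t = -450/225 = -2, so the foot is S − t·n = (−31, 6, 16) − (-2)·(11, −10, −2) = (−9, −14, 12).

(-9, -14, 12)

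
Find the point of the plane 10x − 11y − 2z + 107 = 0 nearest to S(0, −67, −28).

n = (10, −11, −2), |n|² = 225, and n·S − (-107) = 900.
t = 900/225 = 4, so the foot is S − t·n = (0, −67, −28) − 4·(10, −11, −2) = (−40, −23, −20).

(-40, -23, -20)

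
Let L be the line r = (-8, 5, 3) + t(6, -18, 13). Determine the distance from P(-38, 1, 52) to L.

2√697

Direction vector d = (6, -18, 13).
AP = (-30, -4, 49); AP·d = 529, |AP|² = 3317, |d|² = 529.
distance² = |AP|² − (AP·d)²/|d|² = 3317 − 279841/529 = 2788, so the distance is 2√697.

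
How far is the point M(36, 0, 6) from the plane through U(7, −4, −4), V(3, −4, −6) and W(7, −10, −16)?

25√21/21

UV = (−4, 0, −2) and UW = (0, −6, −12), so a normal is n = UV × UW = (−12, −48, 24).
d = |(-12)·36 + (-48)·0 + 24·6 − 12| / √(144 + 2304 + 576) = |-300| / (12√21) = 25/√21.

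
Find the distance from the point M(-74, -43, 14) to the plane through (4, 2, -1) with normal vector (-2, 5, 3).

24/√38

The plane has equation n·(r − (4, 2, -1)) = 0, i.e. n·r = -1.
Then n·(-74, -43, 14) - (-1) = -24.
|n| = √(4 + 25 + 9) = √38, so the distance is |-24|/√38 = 12√38/19.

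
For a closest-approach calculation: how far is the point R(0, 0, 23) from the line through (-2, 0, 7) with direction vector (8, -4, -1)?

2√65

Direction vector d = (8, -4, -1).
AP = (2, 0, 16); AP·d = 0, |AP|² = 260, |d|² = 81.
distance² = |AP|² − (AP·d)²/|d|² = 260 − 0/81 = 260, so the distance is 2√65.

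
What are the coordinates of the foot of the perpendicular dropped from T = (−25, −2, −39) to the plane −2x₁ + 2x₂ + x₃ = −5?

(-67/3, -14/3, -121/3)

The perpendicular from T has direction n = (−2, 2, 1): r = (−25, −2, −39) + t(−2, 2, 1).
Substitute into the plane: n·(T + tn) = -5 gives 7 + 9t = -5, so t = -4/3.
Foot = (−25, −2, −39) + (-4/3)·(−2, 2, 1) = (−67/3, −14/3, −121/3).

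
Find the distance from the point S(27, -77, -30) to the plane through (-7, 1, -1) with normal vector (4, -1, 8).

The plane has equation n·(r − (-7, 1, -1)) = 0, i.e. n·r = -37.
Then n·(27, -77, -30) - (-37) = -18.
|n| = √(16 + 1 + 64) = 9, so the distance is |-18|/9 = 2.

2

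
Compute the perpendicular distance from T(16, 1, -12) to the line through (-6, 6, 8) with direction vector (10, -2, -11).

Direction vector d = (10, -2, -11).
AP = (22, -5, -20); AP·d = 450, |AP|² = 909, |d|² = 225.
distance² = |AP|² − (AP·d)²/|d|² = 909 − 202500/225 = 9, so the distance is 3.

3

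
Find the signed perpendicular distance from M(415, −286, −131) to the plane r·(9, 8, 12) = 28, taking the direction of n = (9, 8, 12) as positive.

-9

n·M − 28 = -153.
|n| = 17, so the signed distance is -153/17 = -9.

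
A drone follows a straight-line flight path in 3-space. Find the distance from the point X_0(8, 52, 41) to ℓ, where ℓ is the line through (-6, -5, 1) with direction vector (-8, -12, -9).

Direction vector d = (-8, -12, -9).
AP = (14, 57, 40), and AP × d = (-33, -194, 288).
|AP × d|² = 121669 and |d|² = 289, so the distance is √(121669/289) = √421.

√421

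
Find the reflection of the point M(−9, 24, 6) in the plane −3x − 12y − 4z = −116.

(-15, 0, -2)

With n = (−3, −12, −4), the signed offset is (n·M − (-116))/|n|² = -169/169 = -1.
M' = M − 2t·n = (−9, 24, 6) − (-2)·(−3, −12, −4) = (−15, 0, −2).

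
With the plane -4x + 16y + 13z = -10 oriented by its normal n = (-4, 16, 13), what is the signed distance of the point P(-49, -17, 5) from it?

-1/21

n·P − (-10) = -1.
|n| = 21, so the signed distance is -1/21.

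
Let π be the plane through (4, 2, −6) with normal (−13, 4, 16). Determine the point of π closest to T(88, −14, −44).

n = (−13, 4, 16), |n|² = 441, and n·T − (-140) = -1764.
t = -1764/441 = -4, so the foot is T − t·n = (88, −14, −44) − (-4)·(−13, 4, 16) = (36, 2, 20).

(36, 2, 20)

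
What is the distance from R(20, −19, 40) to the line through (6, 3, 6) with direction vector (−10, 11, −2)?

6√26

Direction vector d = (−10, 11, −2).
AP = (14, −22, 34), and AP × d = (−330, −312, −66).
|AP × d|² = 210600 and |d|² = 225, so the distance is √(210600/225) = √936 = 6√26.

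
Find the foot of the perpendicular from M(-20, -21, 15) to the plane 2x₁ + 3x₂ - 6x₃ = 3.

(-12, -9, -9)

n = (2, 3, -6), |n|² = 49, and n·M − 3 = -196.
t = -196/49 = -4, so the foot is M − t·n = (-20, -21, 15) − (-4)·(2, 3, -6) = (-12, -9, -9).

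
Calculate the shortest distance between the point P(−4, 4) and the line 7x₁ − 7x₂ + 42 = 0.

The normal to the line is n = (7, −7) with |n| = 7√2.
|n·P − (-42)| = |-56 − (-42)| = 14, so the distance is 14/(7√2) = √2.

√2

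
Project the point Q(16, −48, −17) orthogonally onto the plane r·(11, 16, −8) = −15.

(27, -32, -25)

The perpendicular from Q has direction n = (11, 16, −8): r = (16, −48, −17) + λ(11, 16, −8).
Substitute into the plane: n·(Q + λn) = -15 gives -456 + 441λ = -15, so λ = 1.
Foot = (16, −48, −17) + 1·(11, 16, −8) = (27, −32, −25).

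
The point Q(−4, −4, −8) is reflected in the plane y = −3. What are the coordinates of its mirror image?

(-4, -2, -8)

n = (0, 1, 0), |n|² = 1, n·Q − (-3) = -1, so t = -1/1 = -1.
Foot F = Q − (-1)·n = (−4, −3, −8); the reflection is 2F − Q = (−4, −2, −8).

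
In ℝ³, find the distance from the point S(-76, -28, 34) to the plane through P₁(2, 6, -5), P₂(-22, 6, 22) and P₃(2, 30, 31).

18/17

P₁P₂ = (-24, 0, 27) and P₁P₃ = (0, 24, 36), so a normal is n = P₁P₂ × P₁P₃ = (-648, 864, -576).
n = (-648, 864, -576); n·P − 6768 = -1296; |n| = 1224; distance = 1296/1224 = 18/17.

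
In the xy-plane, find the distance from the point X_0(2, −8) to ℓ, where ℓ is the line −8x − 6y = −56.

44/5

d = |(-8)·2 + (-6)·(-8) − (-56)| / √(64 + 36) = |88|/10 = 44/5.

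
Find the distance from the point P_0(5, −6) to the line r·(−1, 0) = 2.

7

The normal to the line is n = (−1, 0) with |n| = 1.
|n·P_0 − 2| = |-5 − 2| = 7, so the distance is 7/1 = 7.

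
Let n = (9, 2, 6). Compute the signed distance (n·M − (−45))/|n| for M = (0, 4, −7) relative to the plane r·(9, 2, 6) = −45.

n·M − (-45) = 11.
|n| = 11, so the signed distance is 11/11 = 1.

1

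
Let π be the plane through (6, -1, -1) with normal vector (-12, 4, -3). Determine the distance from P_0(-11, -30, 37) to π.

2

The plane has equation n·(r − (6, -1, -1)) = 0, i.e. n·r = -73.
Then n·(-11, -30, 37) - (-73) = -26.
|n| = √(144 + 16 + 9) = 13, so the distance is |-26|/13 = 2.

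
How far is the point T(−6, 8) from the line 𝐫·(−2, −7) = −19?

d = |(-2)·(-6) + (-7)·8 − (-19)| / √(4 + 49) = |-25|/√53 = 25/√53.

25/√53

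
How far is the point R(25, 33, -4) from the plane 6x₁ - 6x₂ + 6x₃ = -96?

n = (6, -6, 6); n·P − (-96) = 24; |n| = 6√3; distance = 24/(6√3) = 4√3/3.

4√3/3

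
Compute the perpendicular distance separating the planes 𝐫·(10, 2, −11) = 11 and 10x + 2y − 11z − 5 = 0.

2/5

Both planes have normal n = (10, 2, −11), |n| = 15. Any point on the first plane is at distance |5 − 11|/|n| = 6/15 = 2/5 from the second.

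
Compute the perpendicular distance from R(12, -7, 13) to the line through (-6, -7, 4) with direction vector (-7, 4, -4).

Direction vector d = (-7, 4, -4).
AP = (18, 0, 9); AP·d = -162, |AP|² = 405, |d|² = 81.
distance² = |AP|² − (AP·d)²/|d|² = 405 − 26244/81 = 81, so the distance is 9.

9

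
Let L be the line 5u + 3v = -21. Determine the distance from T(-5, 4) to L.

8/√34

d = |5·(-5) + 3·4 − (-21)| / √(25 + 9) = |8|/√34 = 4√34/17.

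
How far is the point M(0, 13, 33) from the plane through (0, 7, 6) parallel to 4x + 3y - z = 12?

Parallel planes share the normal n = (4, 3, -1); since (0, 7, 6) lies on the plane, its equation is 4x + 3y - z = 15.
n = (4, 3, -1); n·P − 15 = -9; |n| = √26; distance = 9/√26.

9√26/26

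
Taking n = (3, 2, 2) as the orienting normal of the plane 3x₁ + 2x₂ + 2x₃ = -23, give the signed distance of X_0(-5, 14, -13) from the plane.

10√17/17

n·X_0 − (-23) = 10.
|n| = √17, so the signed distance is 10√17/17.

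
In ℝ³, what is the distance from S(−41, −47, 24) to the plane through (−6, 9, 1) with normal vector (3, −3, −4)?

The plane has equation n·(r − (−6, 9, 1)) = 0, i.e. n·r = -49.
n = (3, −3, −4); n·P − (-49) = -29; |n| = √34; distance = 29/√34 = 29√34/34.

29√34/34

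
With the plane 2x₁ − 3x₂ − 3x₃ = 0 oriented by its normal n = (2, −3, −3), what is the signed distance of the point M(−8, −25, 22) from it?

n·M − 0 = -7.
|n| = √22, so the signed distance is -7/√22.

-7/√22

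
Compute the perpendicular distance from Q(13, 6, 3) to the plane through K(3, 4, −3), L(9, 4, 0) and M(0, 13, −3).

4/√46

KL = (6, 0, 3) and KM = (−3, 9, 0), so a normal is n = KL × KM = (−27, −9, 54).
d = |(-27)·13 + (-9)·6 + 54·3 − (-279)| / √(729 + 81 + 2916) = |36| / (9√46) = 2√46/23.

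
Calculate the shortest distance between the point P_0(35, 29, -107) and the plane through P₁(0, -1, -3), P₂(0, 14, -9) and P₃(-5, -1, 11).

2

P₁P₂ = (0, 15, -6) and P₁P₃ = (-5, 0, 14), so a normal is n = P₁P₂ × P₁P₃ = (210, 30, 75).
Then n·(35, 29, -107) - (-255) = 450.
|n| = √(44100 + 900 + 5625) = 225, so the distance is |450|/225 = 2.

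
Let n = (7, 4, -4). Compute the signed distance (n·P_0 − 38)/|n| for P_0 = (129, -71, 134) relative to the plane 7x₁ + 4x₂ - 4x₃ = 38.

5

n·P_0 − 38 = 45.
|n| = 9, so the signed distance is 45/9 = 5.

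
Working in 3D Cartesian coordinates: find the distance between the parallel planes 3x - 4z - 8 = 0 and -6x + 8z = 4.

2

Divide the second equation by -2 to match normals: 3x - 4z = -2.
Both planes have normal n = (3, 0, -4), |n| = 5. Any point on the first plane is at distance |(-2) − 8|/|n| = 10/5 = 2 from the second.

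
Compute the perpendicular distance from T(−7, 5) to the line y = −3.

d = |0·(-7) + 1·5 − (-3)| / √(0 + 1) = |8|/1 = 8.

8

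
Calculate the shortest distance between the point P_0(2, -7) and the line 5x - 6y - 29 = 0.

23√61/61

d = |5·2 + (-6)·(-7) − 29| / √(25 + 36) = |23|/√61 = 23/√61.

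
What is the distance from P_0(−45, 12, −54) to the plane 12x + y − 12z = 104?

16/17

Normal vector n = (12, 1, −12), and n·(−45, 12, −54) − 104 = 16.
|n| = √(144 + 1 + 144) = 17, so the distance is |16|/17 = 16/17.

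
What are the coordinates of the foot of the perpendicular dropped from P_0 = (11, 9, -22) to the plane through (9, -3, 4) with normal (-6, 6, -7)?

(23, -3, -8)

The perpendicular from P_0 has direction n = (-6, 6, -7): r = (11, 9, -22) + t(-6, 6, -7).
Substitute into the plane: n·(P_0 + tn) = -100 gives 142 + 121t = -100, so t = -2.
Foot = (11, 9, -22) + (-2)·(-6, 6, -7) = (23, -3, -8).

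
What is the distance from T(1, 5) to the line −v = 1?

d = |0·1 + (-1)·5 − 1| / √(0 + 1) = |-6|/1 = 6.

6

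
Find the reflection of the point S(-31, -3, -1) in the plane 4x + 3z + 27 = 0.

n = (4, 0, 3), |n|² = 25, n·S − (-27) = -100, so t = -100/25 = -4.
Foot F = S − (-4)·n = (-15, -3, 11); the reflection is 2F − S = (1, -3, 23).

(1, -3, 23)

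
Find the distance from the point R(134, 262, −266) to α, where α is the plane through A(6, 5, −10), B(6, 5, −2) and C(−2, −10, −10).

8

AB = (0, 0, 8) and AC = (−8, −15, 0), so a normal is n = AB × AC = (120, −64, 0).
n = (120, −64, 0); n·P − 400 = -1088; |n| = 136; distance = 1088/136 = 8.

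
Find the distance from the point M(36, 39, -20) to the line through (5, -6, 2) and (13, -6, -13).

A direction vector is d = (8, 0, -15).
AP = (31, 45, -22); AP·d = 578, |AP|² = 3470, |d|² = 289.
distance² = |AP|² − (AP·d)²/|d|² = 3470 − 334084/289 = 2314, so the distance is √2314.

√2314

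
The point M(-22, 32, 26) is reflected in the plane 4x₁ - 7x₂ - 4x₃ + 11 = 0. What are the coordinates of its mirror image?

(18, -38, -14)

n = (4, -7, -4), |n|² = 81, n·M − (-11) = -405, so t = -405/81 = -5.
Foot F = M − (-5)·n = (-2, -3, 6); the reflection is 2F − M = (18, -38, -14).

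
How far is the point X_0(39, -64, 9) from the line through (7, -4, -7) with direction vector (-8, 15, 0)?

16

Direction vector d = (-8, 15, 0).
AP = (32, -60, 16); AP·d = -1156, |AP|² = 4880, |d|² = 289.
distance² = |AP|² − (AP·d)²/|d|² = 4880 − 1336336/289 = 256, so the distance is 16.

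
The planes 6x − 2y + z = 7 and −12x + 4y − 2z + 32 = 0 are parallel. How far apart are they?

Divide the second equation by -2 to match normals: 6x − 2y + z = 16.
Both planes have normal n = (6, −2, 1), |n| = √41. Any point on the first plane is at distance |16 − 7|/|n| = 9/√41 = 9√41/41 from the second.

9/√41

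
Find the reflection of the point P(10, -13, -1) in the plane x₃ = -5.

(10, -13, -9)

n = (0, 0, 1), |n|² = 1, n·P − (-5) = 4, so t = 4/1 = 4.
Foot F = P − 4·n = (10, -13, -5); the reflection is 2F − P = (10, -13, -9).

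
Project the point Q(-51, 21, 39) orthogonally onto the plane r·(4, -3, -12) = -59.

n = (4, -3, -12), |n|² = 169, and n·Q − (-59) = -676.
t = -676/169 = -4, so the foot is Q − t·n = (-51, 21, 39) − (-4)·(4, -3, -12) = (-35, 9, -9).

(-35, 9, -9)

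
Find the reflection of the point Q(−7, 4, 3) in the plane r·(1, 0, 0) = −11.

(-15, 4, 3)

With n = (1, 0, 0), the signed offset is (n·Q − (-11))/|n|² = 4/1 = 4.
Q' = Q − 2t·n = (−7, 4, 3) − 8·(1, 0, 0) = (−15, 4, 3).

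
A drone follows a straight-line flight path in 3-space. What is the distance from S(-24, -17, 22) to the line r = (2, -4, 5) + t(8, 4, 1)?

9√5

Direction vector d = (8, 4, 1).
AP = (-26, -13, 17); AP·d = -243, |AP|² = 1134, |d|² = 81.
distance² = |AP|² − (AP·d)²/|d|² = 1134 − 59049/81 = 405, so the distance is 9√5.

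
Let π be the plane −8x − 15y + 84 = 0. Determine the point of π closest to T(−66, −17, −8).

(-42, 28, -8)

The perpendicular from T has direction n = (−8, −15, 0): r = (−66, −17, −8) + λ(−8, −15, 0).
Substitute into the plane: n·(T + λn) = -84 gives 783 + 289λ = -84, so λ = -3.
Foot = (−66, −17, −8) + (-3)·(−8, −15, 0) = (−42, 28, −8).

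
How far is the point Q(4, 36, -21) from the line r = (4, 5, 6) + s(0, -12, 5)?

Direction vector d = (0, -12, 5).
AP = (0, 31, -27), and AP × d = (-169, 0, 0).
|AP × d|² = 28561 and |d|² = 169, so the distance is √(28561/169) = √169 = 13.

13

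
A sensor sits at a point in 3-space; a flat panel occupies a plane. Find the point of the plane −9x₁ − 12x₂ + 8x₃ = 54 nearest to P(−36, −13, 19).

n = (−9, −12, 8), |n|² = 289, and n·P − 54 = 578.
t = 578/289 = 2, so the foot is P − t·n = (−36, −13, 19) − 2·(−9, −12, 8) = (−18, 11, 3).

(-18, 11, 3)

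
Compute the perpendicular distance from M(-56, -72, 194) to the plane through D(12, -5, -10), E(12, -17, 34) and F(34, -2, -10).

2

DE = (0, -12, 44) and DF = (22, 3, 0), so a normal is n = DE × DF = (-132, 968, 264).
n = (-132, 968, 264); n·P − (-9064) = -2024; |n| = 1012; distance = 2024/1012 = 2.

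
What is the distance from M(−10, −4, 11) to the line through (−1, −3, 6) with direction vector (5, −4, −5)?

√41

Direction vector d = (5, −4, −5).
AP = (−9, −1, 5), and AP × d = (25, −20, 41).
|AP × d|² = 2706 and |d|² = 66, so the distance is √(2706/66) = √41.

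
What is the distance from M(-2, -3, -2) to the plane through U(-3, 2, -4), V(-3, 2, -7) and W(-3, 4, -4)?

1

UV = (0, 0, -3) and UW = (0, 2, 0), so a normal is n = UV × UW = (6, 0, 0).
Then n·(-2, -3, -2) - (-18) = 6.
|n| = √(36 + 0 + 0) = 6, so the distance is |6|/6 = 1.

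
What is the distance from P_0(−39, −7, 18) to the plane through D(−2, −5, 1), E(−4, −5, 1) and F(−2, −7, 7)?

11√10/10

DE = (−2, 0, 0) and DF = (0, −2, 6), so a normal is n = DE × DF = (0, 12, 4).
Then n·(−39, −7, 18) − (−56) = 44.
|n| = √(0 + 144 + 16) = 4√10, so the distance is |44|/(4√10) = 11√10/10.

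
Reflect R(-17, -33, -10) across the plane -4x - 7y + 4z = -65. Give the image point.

n = (-4, -7, 4), |n|² = 81, n·R − (-65) = 324, so t = 324/81 = 4.
Foot F = R − 4·n = (-1, -5, -26); the reflection is 2F − R = (15, 23, -42).

(15, 23, -42)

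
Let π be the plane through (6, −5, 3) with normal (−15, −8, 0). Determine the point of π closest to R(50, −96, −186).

n = (−15, −8, 0), |n|² = 289, and n·R − (-50) = 68.
t = 68/289 = 4/17, so the foot is R − t·n = (50, −96, −186) − (4/17)·(−15, −8, 0) = (910/17, −1600/17, −186).

(910/17, -1600/17, -186)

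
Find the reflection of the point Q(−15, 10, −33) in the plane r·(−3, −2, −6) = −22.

(15, 30, 27)

With n = (−3, −2, −6), the signed offset is (n·Q − (-22))/|n|² = 245/49 = 5.
Q' = Q − 2t·n = (−15, 10, −33) − 10·(−3, −2, −6) = (15, 30, 27).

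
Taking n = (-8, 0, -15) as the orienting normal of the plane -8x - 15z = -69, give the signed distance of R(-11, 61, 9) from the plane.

n·R − (-69) = 22.
|n| = 17, so the signed distance is 22/17.

22/17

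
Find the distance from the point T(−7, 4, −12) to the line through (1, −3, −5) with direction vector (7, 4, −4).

9√2

Direction vector d = (7, 4, −4).
AP = (−8, 7, −7); AP·d = 0, |AP|² = 162, |d|² = 81.
distance² = |AP|² − (AP·d)²/|d|² = 162 − 0/81 = 162, so the distance is 9√2.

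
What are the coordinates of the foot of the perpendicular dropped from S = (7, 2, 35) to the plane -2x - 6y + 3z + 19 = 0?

The perpendicular from S has direction n = (-2, -6, 3): r = (7, 2, 35) + λ(-2, -6, 3).
Substitute into the plane: n·(S + λn) = -19 gives 79 + 49λ = -19, so λ = -2.
Foot = (7, 2, 35) + (-2)·(-2, -6, 3) = (11, 14, 29).

(11, 14, 29)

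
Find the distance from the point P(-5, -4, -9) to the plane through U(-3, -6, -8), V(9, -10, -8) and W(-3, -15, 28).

UV = (12, -4, 0) and UW = (0, -9, 36), so a normal is n = UV × UW = (-144, -432, -108).
n = (-144, -432, -108); n·P − 3888 = -468; |n| = 468; distance = 468/468 = 1.

1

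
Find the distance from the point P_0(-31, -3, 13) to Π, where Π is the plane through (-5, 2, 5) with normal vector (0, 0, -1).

The plane has equation n·(r − (-5, 2, 5)) = 0, i.e. n·r = -5.
Then n·(-31, -3, 13) - (-5) = -8.
|n| = √(0 + 0 + 1) = 1, so the distance is |-8|/1 = 8.

8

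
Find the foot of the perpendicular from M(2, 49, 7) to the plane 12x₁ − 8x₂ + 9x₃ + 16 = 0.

The perpendicular from M has direction n = (12, −8, 9): r = (2, 49, 7) + λ(12, −8, 9).
Substitute into the plane: n·(M + λn) = -16 gives -305 + 289λ = -16, so λ = 1.
Foot = (2, 49, 7) + 1·(12, −8, 9) = (14, 41, 16).

(14, 41, 16)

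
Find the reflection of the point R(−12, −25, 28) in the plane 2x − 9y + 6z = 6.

With n = (2, −9, 6), the signed offset is (n·R − 6)/|n|² = 363/121 = 3.
R' = R − 2t·n = (−12, −25, 28) − 6·(2, −9, 6) = (−24, 29, −8).

(-24, 29, -8)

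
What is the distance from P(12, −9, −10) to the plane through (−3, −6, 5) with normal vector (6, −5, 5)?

The plane has equation n·(r − (−3, −6, 5)) = 0, i.e. n·r = 37.
d = |6·12 + (-5)·(-9) + 5·(-10) − 37| / √(36 + 25 + 25) = |30| / √86 = 15√86/43.

30/√86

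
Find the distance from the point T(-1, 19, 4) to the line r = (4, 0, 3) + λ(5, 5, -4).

Direction vector d = (5, 5, -4).
AP = (-5, 19, 1); AP·d = 66, |AP|² = 387, |d|² = 66.
distance² = |AP|² − (AP·d)²/|d|² = 387 − 4356/66 = 321, so the distance is √321.

√321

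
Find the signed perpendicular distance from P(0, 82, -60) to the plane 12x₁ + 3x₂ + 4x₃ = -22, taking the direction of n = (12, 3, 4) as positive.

n·P − (-22) = 28.
|n| = 13, so the signed distance is 28/13.

28/13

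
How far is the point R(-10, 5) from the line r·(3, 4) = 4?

14/5

d = |3·(-10) + 4·5 − 4| / √(9 + 16) = |-14|/5 = 14/5.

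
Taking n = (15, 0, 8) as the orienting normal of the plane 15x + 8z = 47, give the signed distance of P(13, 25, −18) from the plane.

4/17

n·P − 47 = 4.
|n| = 17, so the signed distance is 4/17.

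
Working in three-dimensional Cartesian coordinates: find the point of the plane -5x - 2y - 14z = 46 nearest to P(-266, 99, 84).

The perpendicular from P has direction n = (-5, -2, -14): r = (-266, 99, 84) + μ(-5, -2, -14).
Substitute into the plane: n·(P + μn) = 46 gives -44 + 225μ = 46, so μ = 2/5.
Foot = (-266, 99, 84) + (2/5)·(-5, -2, -14) = (-268, 491/5, 392/5).

(-268, 491/5, 392/5)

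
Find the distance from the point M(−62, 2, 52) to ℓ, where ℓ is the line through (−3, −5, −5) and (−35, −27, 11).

√2810

A direction vector is d = (−32, −22, 16).
AP = (−59, 7, 57); AP·d = 2646, |AP|² = 6779, |d|² = 1764.
distance² = |AP|² − (AP·d)²/|d|² = 6779 − 7001316/1764 = 2810, so the distance is √2810.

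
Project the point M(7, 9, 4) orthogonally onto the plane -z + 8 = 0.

n = (0, 0, -1), |n|² = 1, and n·M − (-8) = 4.
t = 4/1 = 4, so the foot is M − t·n = (7, 9, 4) − 4·(0, 0, -1) = (7, 9, 8).

(7, 9, 8)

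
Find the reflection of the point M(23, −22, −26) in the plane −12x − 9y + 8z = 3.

With n = (−12, −9, 8), the signed offset is (n·M − 3)/|n|² = -289/289 = -1.
M' = M − 2t·n = (23, −22, −26) − (-2)·(−12, −9, 8) = (−1, −40, −10).

(-1, -40, -10)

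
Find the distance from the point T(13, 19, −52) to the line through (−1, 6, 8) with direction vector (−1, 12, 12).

Direction vector d = (−1, 12, 12).
AP = (14, 13, −60), and AP × d = (876, −108, 181).
|AP × d|² = 811801 and |d|² = 289, so the distance is √(811801/289) = √2809 = 53.

53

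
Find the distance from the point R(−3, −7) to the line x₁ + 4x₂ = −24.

7/√17

d = |1·(-3) + 4·(-7) − (-24)| / √(1 + 16) = |-7|/√17 = 7√17/17.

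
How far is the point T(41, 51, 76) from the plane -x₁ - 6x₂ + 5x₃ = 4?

Normal vector n = (-1, -6, 5), and n·(41, 51, 76) - 4 = 29.
|n| = √(1 + 36 + 25) = √62, so the distance is |29|/√62 = 29√62/62.

29/√62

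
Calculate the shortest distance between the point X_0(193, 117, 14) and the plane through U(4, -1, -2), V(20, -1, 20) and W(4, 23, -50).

3

UV = (16, 0, 22) and UW = (0, 24, -48), so a normal is n = UV × UW = (-528, 768, 384).
d = |(-528)·193 + 768·117 + 384·14 − (-3648)| / √(278784 + 589824 + 147456) = |-3024| / 1008 = 3.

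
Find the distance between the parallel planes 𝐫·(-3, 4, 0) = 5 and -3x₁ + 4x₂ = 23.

18/5

Both planes have normal n = (-3, 4, 0), |n| = 5. Any point on the first plane is at distance |23 − 5|/|n| = 18/5 from the second.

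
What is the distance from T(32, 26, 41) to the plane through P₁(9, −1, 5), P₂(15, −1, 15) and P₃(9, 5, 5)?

7√34/34

P₁P₂ = (6, 0, 10) and P₁P₃ = (0, 6, 0), so a normal is n = P₁P₂ × P₁P₃ = (−60, 0, 36).
n = (−60, 0, 36); n·P − (-360) = -84; |n| = 12√34; distance = 84/(12√34) = 7/√34.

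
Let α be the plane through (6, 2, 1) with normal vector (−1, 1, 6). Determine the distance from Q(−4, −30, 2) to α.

16/√38

The plane has equation n·(r − (6, 2, 1)) = 0, i.e. n·r = 2.
d = |(-1)·(-4) + 1·(-30) + 6·2 − 2| / √(1 + 1 + 36) = |-16| / √38 = 16/√38.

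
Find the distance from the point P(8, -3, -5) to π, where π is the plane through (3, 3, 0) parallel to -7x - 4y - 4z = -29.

1

Parallel planes share the normal n = (-7, -4, -4); since (3, 3, 0) lies on the plane, its equation is -7x - 4y - 4z = -33.
Then n·(8, -3, -5) - (-33) = 9.
|n| = √(49 + 16 + 16) = 9, so the distance is |9|/9 = 1.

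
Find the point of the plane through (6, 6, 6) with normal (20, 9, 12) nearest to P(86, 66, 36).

(6, 30, -12)

n = (20, 9, 12), |n|² = 625, and n·P − 246 = 2500.
t = 2500/625 = 4, so the foot is P − t·n = (86, 66, 36) − 4·(20, 9, 12) = (6, 30, −12).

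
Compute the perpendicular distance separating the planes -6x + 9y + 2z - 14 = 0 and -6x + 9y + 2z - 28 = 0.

Both planes have normal n = (-6, 9, 2), |n| = 11. Any point on the first plane is at distance |28 − 14|/|n| = 14/11 from the second.

14/11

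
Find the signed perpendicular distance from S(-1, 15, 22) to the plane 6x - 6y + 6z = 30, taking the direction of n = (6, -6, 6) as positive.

1/√3

n·S − 30 = 6.
|n| = 6√3, so the signed distance is 1/√3.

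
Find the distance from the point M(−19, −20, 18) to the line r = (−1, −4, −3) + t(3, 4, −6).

Direction vector d = (3, 4, −6).
AP = (−18, −16, 21); AP·d = -244, |AP|² = 1021, |d|² = 61.
distance² = |AP|² − (AP·d)²/|d|² = 1021 − 59536/61 = 45, so the distance is 3√5.

3√5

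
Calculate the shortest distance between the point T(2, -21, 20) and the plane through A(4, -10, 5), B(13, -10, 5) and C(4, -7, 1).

AB = (9, 0, 0) and AC = (0, 3, -4), so a normal is n = AB × AC = (0, 36, 27).
Then n·(2, -21, 20) - (-225) = 9.
|n| = √(0 + 1296 + 729) = 45, so the distance is |9|/45 = 1/5.

1/5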